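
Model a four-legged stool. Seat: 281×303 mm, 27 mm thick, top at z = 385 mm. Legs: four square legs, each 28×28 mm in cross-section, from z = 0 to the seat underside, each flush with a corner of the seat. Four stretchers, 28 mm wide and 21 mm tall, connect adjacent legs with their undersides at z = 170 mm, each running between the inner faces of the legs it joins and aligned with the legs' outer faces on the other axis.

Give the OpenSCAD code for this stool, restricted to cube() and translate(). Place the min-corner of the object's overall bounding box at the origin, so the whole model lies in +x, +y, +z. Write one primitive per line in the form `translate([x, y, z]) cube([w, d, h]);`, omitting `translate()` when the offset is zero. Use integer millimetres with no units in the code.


// leg_h = 385 - 27 = 358
// stretcher span = 281 - 2*28 = 225
translate([0, 0, 358]) cube([281, 303, 27]);
cube([28, 28, 358]);
translate([253, 0, 0]) cube([28, 28, 358]);
translate([0, 275, 0]) cube([28, 28, 358]);
translate([253, 275, 0]) cube([28, 28, 358]);
translate([28, 0, 170]) cube([225, 28, 21]);
translate([28, 275, 170]) cube([225, 28, 21]);
translate([0, 28, 170]) cube([28, 247, 21]);
translate([253, 28, 170]) cube([28, 247, 21]);


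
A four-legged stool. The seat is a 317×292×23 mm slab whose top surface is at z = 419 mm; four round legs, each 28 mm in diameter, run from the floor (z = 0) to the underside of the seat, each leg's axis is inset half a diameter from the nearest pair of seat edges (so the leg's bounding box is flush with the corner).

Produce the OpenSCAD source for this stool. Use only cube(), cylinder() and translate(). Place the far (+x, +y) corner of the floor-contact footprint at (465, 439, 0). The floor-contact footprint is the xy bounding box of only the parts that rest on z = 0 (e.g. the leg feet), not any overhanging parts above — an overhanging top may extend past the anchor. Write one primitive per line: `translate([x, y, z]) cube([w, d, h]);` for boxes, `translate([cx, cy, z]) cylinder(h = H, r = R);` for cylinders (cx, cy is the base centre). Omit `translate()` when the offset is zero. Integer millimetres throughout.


translate([148, 147, 396]) cube([317, 292, 23]);
translate([162, 161, 0]) cylinder(h = 396, r = 14);
translate([451, 161, 0]) cylinder(h = 396, r = 14);
translate([162, 425, 0]) cylinder(h = 396, r = 14);
translate([451, 425, 0]) cylinder(h = 396, r = 14);


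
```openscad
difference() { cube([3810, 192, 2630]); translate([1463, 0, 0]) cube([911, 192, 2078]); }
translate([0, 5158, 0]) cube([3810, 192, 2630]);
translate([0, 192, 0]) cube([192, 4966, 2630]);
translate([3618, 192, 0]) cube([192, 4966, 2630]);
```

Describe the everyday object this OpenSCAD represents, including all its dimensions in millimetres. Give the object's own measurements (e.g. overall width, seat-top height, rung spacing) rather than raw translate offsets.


A single room: four walls, each 2630 mm tall and 192 mm thick, enclosing an outside footprint 3810×5350 mm (x × y), no floor or roof. The front and back walls (−y and +y sides) run the full x-width; the side walls fit between their inner faces. A door opening 911 mm wide and 2078 mm tall is cut through the front wall from the floor up, its −x edge 1463 mm from the wall's −x end.


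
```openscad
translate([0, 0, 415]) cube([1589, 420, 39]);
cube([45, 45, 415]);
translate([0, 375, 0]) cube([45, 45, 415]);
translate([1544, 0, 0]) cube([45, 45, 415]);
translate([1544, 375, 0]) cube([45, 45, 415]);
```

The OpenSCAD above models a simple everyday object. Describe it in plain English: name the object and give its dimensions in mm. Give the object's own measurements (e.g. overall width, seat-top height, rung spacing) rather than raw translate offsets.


A long wooden bench with a 1589 mm (x) × 420 mm (y) seat, 39 mm thick, its top surface 454 mm above the floor. Four 45 mm square legs at the seat corners, flush with the edges, run from z = 0 to the seat underside.


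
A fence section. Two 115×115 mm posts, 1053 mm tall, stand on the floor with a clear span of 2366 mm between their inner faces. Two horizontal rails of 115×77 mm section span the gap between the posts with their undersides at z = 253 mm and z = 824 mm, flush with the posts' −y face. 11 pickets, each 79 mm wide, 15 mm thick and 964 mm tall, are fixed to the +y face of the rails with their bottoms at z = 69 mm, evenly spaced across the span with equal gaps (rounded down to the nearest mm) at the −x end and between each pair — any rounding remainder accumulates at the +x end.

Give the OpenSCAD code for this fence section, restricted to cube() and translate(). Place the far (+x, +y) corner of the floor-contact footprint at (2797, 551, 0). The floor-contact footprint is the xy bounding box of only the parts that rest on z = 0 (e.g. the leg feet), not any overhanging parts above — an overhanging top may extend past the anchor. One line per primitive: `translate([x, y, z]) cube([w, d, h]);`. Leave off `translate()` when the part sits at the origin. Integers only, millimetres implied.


translate([201, 436, 0]) cube([115, 115, 1053]);
translate([2682, 436, 0]) cube([115, 115, 1053]);
translate([316, 436, 253]) cube([2366, 115, 77]);
translate([316, 436, 824]) cube([2366, 115, 77]);
translate([440, 551, 69]) cube([79, 15, 964]);
translate([643, 551, 69]) cube([79, 15, 964]);
translate([846, 551, 69]) cube([79, 15, 964]);
translate([1049, 551, 69]) cube([79, 15, 964]);
translate([1252, 551, 69]) cube([79, 15, 964]);
translate([1455, 551, 69]) cube([79, 15, 964]);
translate([1658, 551, 69]) cube([79, 15, 964]);
translate([1861, 551, 69]) cube([79, 15, 964]);
translate([2064, 551, 69]) cube([79, 15, 964]);
translate([2267, 551, 69]) cube([79, 15, 964]);
translate([2470, 551, 69]) cube([79, 15, 964]);


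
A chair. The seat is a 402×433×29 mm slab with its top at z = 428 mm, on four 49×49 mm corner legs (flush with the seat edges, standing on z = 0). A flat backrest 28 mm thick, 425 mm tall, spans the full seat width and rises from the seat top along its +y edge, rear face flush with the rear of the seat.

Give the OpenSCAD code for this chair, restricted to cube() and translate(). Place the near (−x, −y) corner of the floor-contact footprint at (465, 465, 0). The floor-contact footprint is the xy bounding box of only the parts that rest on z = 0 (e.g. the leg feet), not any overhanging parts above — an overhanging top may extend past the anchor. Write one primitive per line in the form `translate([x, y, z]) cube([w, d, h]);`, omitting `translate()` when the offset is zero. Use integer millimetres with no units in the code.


translate([465, 465, 399]) cube([402, 433, 29]);
translate([465, 465, 0]) cube([49, 49, 399]);
translate([818, 465, 0]) cube([49, 49, 399]);
translate([465, 849, 0]) cube([49, 49, 399]);
translate([818, 849, 0]) cube([49, 49, 399]);
translate([465, 870, 428]) cube([402, 28, 425]);


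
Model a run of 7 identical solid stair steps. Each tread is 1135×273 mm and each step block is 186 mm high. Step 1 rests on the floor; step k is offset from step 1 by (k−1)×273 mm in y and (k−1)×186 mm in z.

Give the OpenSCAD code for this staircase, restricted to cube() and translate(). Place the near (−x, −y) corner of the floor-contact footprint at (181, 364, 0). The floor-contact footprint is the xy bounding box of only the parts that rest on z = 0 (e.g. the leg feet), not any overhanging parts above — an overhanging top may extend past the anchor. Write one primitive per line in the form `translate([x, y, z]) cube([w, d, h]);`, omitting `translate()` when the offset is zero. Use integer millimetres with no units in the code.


translate([181, 364, 0]) cube([1135, 273, 186]);
translate([181, 637, 186]) cube([1135, 273, 186]);
translate([181, 910, 372]) cube([1135, 273, 186]);
translate([181, 1183, 558]) cube([1135, 273, 186]);
translate([181, 1456, 744]) cube([1135, 273, 186]);
translate([181, 1729, 930]) cube([1135, 273, 186]);
translate([181, 2002, 1116]) cube([1135, 273, 186]);


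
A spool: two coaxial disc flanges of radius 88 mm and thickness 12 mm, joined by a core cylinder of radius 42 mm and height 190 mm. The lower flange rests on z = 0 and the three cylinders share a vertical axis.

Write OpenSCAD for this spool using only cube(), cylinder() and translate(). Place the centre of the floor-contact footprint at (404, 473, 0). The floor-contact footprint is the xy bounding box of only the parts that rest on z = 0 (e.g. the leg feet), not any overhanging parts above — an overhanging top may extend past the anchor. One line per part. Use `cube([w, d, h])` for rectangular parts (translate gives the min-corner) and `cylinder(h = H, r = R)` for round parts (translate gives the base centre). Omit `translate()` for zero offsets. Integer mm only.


translate([404, 473, 0]) cylinder(h = 12, r = 88);
translate([404, 473, 12]) cylinder(h = 190, r = 42);
translate([404, 473, 202]) cylinder(h = 12, r = 88);


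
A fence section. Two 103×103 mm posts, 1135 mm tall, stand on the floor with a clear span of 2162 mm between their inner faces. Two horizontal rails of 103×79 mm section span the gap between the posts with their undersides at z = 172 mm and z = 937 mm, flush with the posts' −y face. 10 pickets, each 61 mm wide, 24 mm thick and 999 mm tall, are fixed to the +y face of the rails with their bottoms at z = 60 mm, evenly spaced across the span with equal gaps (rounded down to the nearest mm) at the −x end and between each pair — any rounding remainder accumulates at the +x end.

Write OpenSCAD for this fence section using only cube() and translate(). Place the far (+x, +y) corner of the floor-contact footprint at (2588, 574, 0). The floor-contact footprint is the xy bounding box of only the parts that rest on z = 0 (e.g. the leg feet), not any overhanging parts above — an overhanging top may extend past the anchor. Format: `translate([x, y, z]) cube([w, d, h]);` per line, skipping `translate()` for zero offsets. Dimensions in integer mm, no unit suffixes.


translate([220, 471, 0]) cube([103, 103, 1135]);
translate([2485, 471, 0]) cube([103, 103, 1135]);
translate([323, 471, 172]) cube([2162, 103, 79]);
translate([323, 471, 937]) cube([2162, 103, 79]);
translate([464, 574, 60]) cube([61, 24, 999]);
translate([666, 574, 60]) cube([61, 24, 999]);
translate([868, 574, 60]) cube([61, 24, 999]);
translate([1070, 574, 60]) cube([61, 24, 999]);
translate([1272, 574, 60]) cube([61, 24, 999]);
translate([1474, 574, 60]) cube([61, 24, 999]);
translate([1676, 574, 60]) cube([61, 24, 999]);
translate([1878, 574, 60]) cube([61, 24, 999]);
translate([2080, 574, 60]) cube([61, 24, 999]);
translate([2282, 574, 60]) cube([61, 24, 999]);


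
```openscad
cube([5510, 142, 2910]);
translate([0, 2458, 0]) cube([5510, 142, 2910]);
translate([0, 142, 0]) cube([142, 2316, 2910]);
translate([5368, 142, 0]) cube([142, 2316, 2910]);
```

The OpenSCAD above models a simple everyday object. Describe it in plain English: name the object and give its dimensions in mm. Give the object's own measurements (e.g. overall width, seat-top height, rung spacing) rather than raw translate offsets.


The wall frame of a small rectangular building: four walls, each 2910 mm tall and 142 mm thick, enclosing a footprint 5510 mm (x) by 2600 mm (y) outside-to-outside, with no floor or roof. The front and back walls (the −y and +y sides) span the full width; the two side walls fit between them.


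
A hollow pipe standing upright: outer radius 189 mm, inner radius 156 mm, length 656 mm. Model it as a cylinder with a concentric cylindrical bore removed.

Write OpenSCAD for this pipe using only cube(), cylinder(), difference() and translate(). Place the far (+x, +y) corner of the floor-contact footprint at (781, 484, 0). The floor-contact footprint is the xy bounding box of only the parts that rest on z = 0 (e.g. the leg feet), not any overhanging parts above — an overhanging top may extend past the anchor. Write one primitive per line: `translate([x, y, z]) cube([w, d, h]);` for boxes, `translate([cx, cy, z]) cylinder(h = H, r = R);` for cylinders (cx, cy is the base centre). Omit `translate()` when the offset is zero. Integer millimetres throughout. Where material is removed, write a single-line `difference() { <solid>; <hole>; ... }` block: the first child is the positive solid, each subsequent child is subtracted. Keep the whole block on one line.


difference() { translate([592, 295, 0]) cylinder(h = 656, r = 189); translate([592, 295, 0]) cylinder(h = 656, r = 156); }


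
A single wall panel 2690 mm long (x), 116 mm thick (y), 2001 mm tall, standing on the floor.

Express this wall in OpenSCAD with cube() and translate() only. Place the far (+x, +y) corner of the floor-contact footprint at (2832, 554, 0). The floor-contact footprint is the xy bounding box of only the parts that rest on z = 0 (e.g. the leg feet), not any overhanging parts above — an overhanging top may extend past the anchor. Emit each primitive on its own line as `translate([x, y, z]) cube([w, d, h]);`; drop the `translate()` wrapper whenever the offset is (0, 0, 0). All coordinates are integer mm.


translate([142, 438, 0]) cube([2690, 116, 2001]);


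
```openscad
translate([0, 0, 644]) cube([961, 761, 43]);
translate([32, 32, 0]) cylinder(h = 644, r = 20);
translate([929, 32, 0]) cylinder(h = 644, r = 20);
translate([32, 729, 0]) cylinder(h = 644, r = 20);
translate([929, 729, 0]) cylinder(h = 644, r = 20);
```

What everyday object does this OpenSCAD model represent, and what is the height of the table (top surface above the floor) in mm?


A table. The table height is 687 mm.

A 961×761×43 slab sits at z = 644 on four Ø40 mm round legs — a table. The top surface is at 644 + 43 = 687 mm.


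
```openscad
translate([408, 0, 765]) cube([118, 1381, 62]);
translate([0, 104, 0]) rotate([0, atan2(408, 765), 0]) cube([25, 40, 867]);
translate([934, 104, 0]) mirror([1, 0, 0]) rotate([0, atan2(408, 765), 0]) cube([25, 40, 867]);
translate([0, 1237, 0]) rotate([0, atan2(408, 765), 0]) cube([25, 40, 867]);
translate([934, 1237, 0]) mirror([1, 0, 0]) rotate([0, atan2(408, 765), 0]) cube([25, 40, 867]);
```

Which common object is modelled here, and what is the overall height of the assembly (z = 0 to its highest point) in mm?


A sawhorse. The overall height is 827 mm.

A beam across two mirrored pairs of raked legs — a sawhorse. The beam's underside is at z = 765 (matching the legs' vertical rise in atan2(408, 765)) and the beam is 62 mm tall, so its top is at 765 + 62 = 827 mm. The raked legs top out at the beam's underside, so that is the highest point.


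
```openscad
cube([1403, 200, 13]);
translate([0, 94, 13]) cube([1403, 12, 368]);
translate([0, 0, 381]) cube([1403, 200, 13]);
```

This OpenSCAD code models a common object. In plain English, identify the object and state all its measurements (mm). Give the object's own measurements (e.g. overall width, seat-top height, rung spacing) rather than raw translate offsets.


An I-beam lying along x, 1403 mm long. Overall section height 394 mm. Two flanges 200 mm wide (y) and 13 mm thick, one on the floor and one at the top; a web 12 mm thick runs between them, centred on the flange width.


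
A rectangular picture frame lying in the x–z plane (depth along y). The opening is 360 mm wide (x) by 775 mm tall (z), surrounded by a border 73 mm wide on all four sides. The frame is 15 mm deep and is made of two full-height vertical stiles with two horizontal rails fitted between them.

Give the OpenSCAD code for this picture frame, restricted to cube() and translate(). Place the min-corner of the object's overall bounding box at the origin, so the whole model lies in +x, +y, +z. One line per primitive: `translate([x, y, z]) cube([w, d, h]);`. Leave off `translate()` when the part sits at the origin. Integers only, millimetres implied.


cube([73, 15, 921]);
translate([433, 0, 0]) cube([73, 15, 921]);
translate([73, 0, 0]) cube([360, 15, 73]);
translate([73, 0, 848]) cube([360, 15, 73]);


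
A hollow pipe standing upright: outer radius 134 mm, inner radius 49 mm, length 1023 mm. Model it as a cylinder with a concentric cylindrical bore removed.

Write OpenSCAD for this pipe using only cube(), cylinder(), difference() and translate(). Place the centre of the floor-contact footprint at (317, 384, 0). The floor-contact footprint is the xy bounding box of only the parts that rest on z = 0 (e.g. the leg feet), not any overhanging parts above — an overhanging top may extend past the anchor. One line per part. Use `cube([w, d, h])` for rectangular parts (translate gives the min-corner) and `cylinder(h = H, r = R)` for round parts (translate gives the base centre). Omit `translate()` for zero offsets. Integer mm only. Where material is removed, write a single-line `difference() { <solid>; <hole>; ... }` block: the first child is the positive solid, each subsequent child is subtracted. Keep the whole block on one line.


difference() { translate([317, 384, 0]) cylinder(h = 1023, r = 134); translate([317, 384, 0]) cylinder(h = 1023, r = 49); }


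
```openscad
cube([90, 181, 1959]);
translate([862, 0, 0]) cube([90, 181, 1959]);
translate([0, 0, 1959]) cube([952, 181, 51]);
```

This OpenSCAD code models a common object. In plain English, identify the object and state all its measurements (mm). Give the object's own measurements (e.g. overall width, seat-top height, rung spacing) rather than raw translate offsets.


A door frame. The clear opening is 772 mm wide and 1959 mm high. Two 90 mm wide jambs, 181 mm deep, stand either side of the opening from the floor to the top of the opening. A 51 mm thick head sits across the top of both jambs, spanning the full outside width of the frame.


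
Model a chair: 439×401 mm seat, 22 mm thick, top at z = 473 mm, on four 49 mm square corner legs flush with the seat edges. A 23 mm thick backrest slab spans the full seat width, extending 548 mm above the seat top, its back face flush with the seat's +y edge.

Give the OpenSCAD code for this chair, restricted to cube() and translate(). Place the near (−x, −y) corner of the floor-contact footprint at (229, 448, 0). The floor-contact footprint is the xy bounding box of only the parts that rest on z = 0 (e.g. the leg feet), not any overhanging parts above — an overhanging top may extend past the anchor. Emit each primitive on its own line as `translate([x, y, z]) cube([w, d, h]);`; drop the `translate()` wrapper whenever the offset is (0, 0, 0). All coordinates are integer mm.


// leg_h = 473 - 22 = 451
translate([229, 448, 451]) cube([439, 401, 22]);
translate([229, 448, 0]) cube([49, 49, 451]);
translate([619, 448, 0]) cube([49, 49, 451]);
translate([229, 800, 0]) cube([49, 49, 451]);
translate([619, 800, 0]) cube([49, 49, 451]);
translate([229, 826, 473]) cube([439, 23, 548]);


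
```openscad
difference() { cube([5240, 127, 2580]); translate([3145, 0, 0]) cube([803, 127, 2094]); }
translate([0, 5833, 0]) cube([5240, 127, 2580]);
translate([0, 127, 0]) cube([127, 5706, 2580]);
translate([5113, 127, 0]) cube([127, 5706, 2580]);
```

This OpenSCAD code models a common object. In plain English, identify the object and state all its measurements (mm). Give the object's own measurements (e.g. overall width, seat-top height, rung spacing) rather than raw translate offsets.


A single room: four walls, each 2580 mm tall and 127 mm thick, enclosing an outside footprint 5240×5960 mm (x × y), no floor or roof. The front and back walls (−y and +y sides) run the full x-width; the side walls fit between their inner faces. A door opening 803 mm wide and 2094 mm tall is cut through the front wall from the floor up, its −x edge 3145 mm from the wall's −x end.


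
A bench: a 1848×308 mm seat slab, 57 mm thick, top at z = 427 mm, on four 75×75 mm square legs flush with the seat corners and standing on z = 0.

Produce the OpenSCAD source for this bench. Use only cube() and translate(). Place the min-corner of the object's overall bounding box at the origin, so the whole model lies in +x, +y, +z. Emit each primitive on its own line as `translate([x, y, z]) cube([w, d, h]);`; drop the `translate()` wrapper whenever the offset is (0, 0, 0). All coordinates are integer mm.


translate([0, 0, 370]) cube([1848, 308, 57]);
cube([75, 75, 370]);
translate([0, 233, 0]) cube([75, 75, 370]);
translate([1773, 0, 0]) cube([75, 75, 370]);
translate([1773, 233, 0]) cube([75, 75, 370]);


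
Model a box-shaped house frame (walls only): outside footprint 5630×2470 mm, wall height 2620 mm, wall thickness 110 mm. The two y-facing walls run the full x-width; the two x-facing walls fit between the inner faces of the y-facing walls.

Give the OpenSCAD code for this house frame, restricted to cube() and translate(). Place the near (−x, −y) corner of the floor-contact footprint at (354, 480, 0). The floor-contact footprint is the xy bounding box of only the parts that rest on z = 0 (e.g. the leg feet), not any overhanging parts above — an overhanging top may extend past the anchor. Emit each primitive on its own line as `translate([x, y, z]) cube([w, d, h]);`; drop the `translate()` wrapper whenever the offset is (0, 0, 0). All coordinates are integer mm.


translate([354, 480, 0]) cube([5630, 110, 2620]);
translate([354, 2840, 0]) cube([5630, 110, 2620]);
translate([354, 590, 0]) cube([110, 2250, 2620]);
translate([5874, 590, 0]) cube([110, 2250, 2620]);


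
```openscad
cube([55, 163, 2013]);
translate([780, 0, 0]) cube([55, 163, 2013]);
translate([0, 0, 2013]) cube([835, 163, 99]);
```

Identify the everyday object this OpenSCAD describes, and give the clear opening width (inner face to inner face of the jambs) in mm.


A door frame. The clear opening width is 725 mm.

Two 2013 mm tall posts with a header on top — a door frame. The left jamb is 55 mm wide at x = 0; the right jamb starts at x = 780. The clear opening is 780 − 55 = 725 mm.


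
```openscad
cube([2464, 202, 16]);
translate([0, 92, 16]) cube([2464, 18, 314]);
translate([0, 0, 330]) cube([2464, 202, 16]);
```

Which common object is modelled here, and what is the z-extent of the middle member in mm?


An I-beam. The web height is 314 mm.

Two wide flanges with a thin centred web — an I-beam. Overall 346 mm minus two 16 mm flanges gives a web of 346 − 2·16 = 314 mm.


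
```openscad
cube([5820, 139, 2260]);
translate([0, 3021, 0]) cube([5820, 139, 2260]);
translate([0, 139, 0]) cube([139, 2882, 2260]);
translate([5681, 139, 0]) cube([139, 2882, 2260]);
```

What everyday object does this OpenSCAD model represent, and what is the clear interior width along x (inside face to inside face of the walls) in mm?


A house (or room) frame. The interior width is 5542 mm.

Four 2260 mm walls enclosing a rectangle with no floor or roof — a room or house frame. Outside width is 5820 mm and wall thickness is 139 mm, so the interior width is 5820 − 2 × 139 = 5542 mm.


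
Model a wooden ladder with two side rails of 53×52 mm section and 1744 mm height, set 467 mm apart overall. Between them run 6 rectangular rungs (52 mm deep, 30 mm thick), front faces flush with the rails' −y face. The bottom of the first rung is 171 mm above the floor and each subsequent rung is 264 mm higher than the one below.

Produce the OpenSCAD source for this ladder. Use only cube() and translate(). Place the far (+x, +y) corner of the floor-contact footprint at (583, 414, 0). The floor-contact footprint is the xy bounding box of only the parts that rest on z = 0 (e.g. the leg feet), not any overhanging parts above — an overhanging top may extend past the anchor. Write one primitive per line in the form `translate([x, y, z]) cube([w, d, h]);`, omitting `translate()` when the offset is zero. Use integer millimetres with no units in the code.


// rung span = 467 - 2*53 = 361
// rung[k] z = 171 + k*264
translate([116, 362, 0]) cube([53, 52, 1744]);
translate([530, 362, 0]) cube([53, 52, 1744]);
translate([169, 362, 171]) cube([361, 52, 30]);
translate([169, 362, 435]) cube([361, 52, 30]);
translate([169, 362, 699]) cube([361, 52, 30]);
translate([169, 362, 963]) cube([361, 52, 30]);
translate([169, 362, 1227]) cube([361, 52, 30]);
translate([169, 362, 1491]) cube([361, 52, 30]);


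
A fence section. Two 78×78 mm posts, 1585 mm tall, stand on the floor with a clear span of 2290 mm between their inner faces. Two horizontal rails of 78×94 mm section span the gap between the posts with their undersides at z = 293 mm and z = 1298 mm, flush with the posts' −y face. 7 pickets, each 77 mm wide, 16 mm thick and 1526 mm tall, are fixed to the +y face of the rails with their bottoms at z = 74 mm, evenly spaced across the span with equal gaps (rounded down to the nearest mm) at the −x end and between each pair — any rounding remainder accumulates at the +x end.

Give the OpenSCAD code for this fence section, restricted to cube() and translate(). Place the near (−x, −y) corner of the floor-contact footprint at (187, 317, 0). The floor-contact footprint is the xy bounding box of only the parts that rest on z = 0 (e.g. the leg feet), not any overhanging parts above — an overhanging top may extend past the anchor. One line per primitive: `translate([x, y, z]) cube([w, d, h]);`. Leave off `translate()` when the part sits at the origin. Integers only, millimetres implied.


translate([187, 317, 0]) cube([78, 78, 1585]);
translate([2555, 317, 0]) cube([78, 78, 1585]);
translate([265, 317, 293]) cube([2290, 78, 94]);
translate([265, 317, 1298]) cube([2290, 78, 94]);
translate([483, 395, 74]) cube([77, 16, 1526]);
translate([778, 395, 74]) cube([77, 16, 1526]);
translate([1073, 395, 74]) cube([77, 16, 1526]);
translate([1368, 395, 74]) cube([77, 16, 1526]);
translate([1663, 395, 74]) cube([77, 16, 1526]);
translate([1958, 395, 74]) cube([77, 16, 1526]);
translate([2253, 395, 74]) cube([77, 16, 1526]);


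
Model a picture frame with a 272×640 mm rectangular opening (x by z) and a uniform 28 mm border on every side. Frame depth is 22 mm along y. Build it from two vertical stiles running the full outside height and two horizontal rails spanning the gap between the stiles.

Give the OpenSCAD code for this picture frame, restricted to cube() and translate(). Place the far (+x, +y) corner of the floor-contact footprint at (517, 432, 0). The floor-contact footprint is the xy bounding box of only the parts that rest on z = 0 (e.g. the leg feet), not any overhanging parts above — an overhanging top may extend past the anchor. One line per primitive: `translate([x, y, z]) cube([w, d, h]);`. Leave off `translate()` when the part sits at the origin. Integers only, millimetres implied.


translate([189, 410, 0]) cube([28, 22, 696]);
translate([489, 410, 0]) cube([28, 22, 696]);
translate([217, 410, 0]) cube([272, 22, 28]);
translate([217, 410, 668]) cube([272, 22, 28]);


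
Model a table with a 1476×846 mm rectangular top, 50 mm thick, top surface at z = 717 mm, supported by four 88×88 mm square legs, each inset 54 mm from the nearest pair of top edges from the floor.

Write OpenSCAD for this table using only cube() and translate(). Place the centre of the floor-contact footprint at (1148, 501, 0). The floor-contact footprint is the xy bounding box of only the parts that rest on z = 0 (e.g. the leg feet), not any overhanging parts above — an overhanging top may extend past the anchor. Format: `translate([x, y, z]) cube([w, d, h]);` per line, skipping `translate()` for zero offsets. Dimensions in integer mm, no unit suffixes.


// leg_h = 717 - 50 = 667
translate([410, 78, 667]) cube([1476, 846, 50]);
translate([464, 132, 0]) cube([88, 88, 667]);
translate([1744, 132, 0]) cube([88, 88, 667]);
translate([464, 782, 0]) cube([88, 88, 667]);
translate([1744, 782, 0]) cube([88, 88, 667]);


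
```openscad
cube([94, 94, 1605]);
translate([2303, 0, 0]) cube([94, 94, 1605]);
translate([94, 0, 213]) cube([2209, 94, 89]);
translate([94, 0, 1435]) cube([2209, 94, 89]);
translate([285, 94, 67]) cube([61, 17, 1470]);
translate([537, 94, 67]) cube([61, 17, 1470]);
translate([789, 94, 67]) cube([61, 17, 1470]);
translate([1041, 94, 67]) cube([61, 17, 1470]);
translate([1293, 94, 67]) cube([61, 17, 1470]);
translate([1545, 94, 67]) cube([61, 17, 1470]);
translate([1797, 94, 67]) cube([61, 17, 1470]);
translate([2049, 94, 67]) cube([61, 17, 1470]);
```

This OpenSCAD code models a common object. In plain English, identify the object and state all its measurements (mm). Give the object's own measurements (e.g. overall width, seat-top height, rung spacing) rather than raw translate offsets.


A fence section. Two 94×94 mm posts, 1605 mm tall, stand on the floor with a clear span of 2209 mm between their inner faces. Two horizontal rails of 94×89 mm section span the gap between the posts with their undersides at z = 213 mm and z = 1435 mm, flush with the posts' −y face. 8 pickets, each 61 mm wide, 17 mm thick and 1470 mm tall, are fixed to the +y face of the rails with their bottoms at z = 67 mm, spaced across the span with a 191 mm gap after the −x post and between neighbouring pickets, with 193 mm left before the +x post.


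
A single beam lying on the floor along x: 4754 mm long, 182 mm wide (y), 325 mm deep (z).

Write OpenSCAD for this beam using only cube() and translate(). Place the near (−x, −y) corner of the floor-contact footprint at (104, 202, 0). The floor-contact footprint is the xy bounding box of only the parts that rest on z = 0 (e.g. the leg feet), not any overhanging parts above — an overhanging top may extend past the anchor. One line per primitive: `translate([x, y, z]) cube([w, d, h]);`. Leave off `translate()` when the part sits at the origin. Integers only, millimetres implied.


translate([104, 202, 0]) cube([4754, 182, 325]);


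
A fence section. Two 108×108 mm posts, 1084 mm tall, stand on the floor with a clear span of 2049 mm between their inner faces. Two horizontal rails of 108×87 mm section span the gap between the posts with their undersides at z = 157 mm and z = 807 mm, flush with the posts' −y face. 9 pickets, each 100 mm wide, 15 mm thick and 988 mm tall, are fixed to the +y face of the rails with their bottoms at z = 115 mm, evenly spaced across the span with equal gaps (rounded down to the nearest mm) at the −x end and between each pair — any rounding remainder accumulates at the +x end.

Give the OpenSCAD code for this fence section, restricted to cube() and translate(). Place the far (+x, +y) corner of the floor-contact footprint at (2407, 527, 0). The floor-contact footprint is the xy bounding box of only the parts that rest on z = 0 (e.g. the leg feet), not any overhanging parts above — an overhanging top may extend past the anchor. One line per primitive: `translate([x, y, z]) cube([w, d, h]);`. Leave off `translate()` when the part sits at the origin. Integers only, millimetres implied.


translate([142, 419, 0]) cube([108, 108, 1084]);
translate([2299, 419, 0]) cube([108, 108, 1084]);
translate([250, 419, 157]) cube([2049, 108, 87]);
translate([250, 419, 807]) cube([2049, 108, 87]);
translate([364, 527, 115]) cube([100, 15, 988]);
translate([578, 527, 115]) cube([100, 15, 988]);
translate([792, 527, 115]) cube([100, 15, 988]);
translate([1006, 527, 115]) cube([100, 15, 988]);
translate([1220, 527, 115]) cube([100, 15, 988]);
translate([1434, 527, 115]) cube([100, 15, 988]);
translate([1648, 527, 115]) cube([100, 15, 988]);
translate([1862, 527, 115]) cube([100, 15, 988]);
translate([2076, 527, 115]) cube([100, 15, 988]);


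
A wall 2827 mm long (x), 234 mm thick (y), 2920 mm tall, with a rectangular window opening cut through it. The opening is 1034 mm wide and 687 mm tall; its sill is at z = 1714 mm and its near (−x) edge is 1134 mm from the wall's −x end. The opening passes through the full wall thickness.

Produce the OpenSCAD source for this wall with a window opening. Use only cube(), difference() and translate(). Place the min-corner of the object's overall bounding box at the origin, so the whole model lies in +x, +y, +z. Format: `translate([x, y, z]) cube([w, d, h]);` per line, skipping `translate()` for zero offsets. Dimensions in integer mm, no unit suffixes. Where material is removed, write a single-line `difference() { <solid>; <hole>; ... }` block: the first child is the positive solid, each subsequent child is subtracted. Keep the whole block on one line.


difference() { cube([2827, 234, 2920]); translate([1134, 0, 1714]) cube([1034, 234, 687]); }


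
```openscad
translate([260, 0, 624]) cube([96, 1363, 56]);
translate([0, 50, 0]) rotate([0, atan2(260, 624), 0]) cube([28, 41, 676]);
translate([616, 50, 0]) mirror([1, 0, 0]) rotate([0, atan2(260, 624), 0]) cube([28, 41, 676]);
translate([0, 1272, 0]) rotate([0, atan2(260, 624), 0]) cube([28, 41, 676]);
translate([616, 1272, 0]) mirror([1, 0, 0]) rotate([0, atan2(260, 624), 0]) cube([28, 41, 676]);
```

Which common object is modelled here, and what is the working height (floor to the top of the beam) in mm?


A sawhorse. The overall height is 680 mm.

A beam across two mirrored pairs of raked legs — a sawhorse. The beam's underside is at z = 624 (matching the legs' vertical rise in atan2(260, 624)) and the beam is 56 mm tall, so its top is at 624 + 56 = 680 mm. The raked legs top out at the beam's underside, so that is the highest point.


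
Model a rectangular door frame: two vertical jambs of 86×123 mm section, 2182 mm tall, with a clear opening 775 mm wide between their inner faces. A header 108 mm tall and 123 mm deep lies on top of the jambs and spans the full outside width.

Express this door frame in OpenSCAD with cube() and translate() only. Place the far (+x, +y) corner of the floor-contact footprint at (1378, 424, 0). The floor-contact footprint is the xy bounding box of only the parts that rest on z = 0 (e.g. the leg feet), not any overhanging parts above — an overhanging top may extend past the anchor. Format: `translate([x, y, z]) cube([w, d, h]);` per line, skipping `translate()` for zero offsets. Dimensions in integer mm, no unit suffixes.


translate([431, 301, 0]) cube([86, 123, 2182]);
translate([1292, 301, 0]) cube([86, 123, 2182]);
translate([431, 301, 2182]) cube([947, 123, 108]);


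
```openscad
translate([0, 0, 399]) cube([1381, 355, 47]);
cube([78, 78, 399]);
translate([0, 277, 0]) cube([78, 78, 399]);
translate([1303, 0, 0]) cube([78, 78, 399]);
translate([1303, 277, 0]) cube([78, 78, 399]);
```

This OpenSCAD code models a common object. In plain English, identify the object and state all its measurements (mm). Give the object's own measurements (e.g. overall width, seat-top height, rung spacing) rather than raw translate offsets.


A long wooden bench with a 1381 mm (x) × 355 mm (y) seat, 47 mm thick, its top surface 446 mm above the floor. Four 78 mm square legs at the seat corners, flush with the edges, run from z = 0 to the seat underside.


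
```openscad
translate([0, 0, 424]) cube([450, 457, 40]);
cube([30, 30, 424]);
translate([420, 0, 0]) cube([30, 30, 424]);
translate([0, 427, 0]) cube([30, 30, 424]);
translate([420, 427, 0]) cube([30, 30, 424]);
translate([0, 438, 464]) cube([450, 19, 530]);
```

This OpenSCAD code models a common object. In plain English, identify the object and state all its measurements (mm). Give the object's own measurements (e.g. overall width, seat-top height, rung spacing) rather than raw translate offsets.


A chair. The seat is a 450×457×40 mm slab with its top at z = 464 mm, on four 30×30 mm corner legs (flush with the seat edges, standing on z = 0). A flat backrest 19 mm thick, 530 mm tall, spans the full seat width and rises from the seat top along its +y edge, rear face flush with the rear of the seat.


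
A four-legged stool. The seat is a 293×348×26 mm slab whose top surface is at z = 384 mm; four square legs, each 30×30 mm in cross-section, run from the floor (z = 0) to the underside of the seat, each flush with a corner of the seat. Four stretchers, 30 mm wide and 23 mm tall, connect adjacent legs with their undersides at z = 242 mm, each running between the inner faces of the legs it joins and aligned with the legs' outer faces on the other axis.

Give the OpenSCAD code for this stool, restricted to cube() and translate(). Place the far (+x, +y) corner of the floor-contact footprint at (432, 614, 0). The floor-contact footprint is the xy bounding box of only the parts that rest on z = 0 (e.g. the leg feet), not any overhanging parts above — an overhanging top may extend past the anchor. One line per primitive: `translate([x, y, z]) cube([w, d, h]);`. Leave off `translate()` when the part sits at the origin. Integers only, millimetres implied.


translate([139, 266, 358]) cube([293, 348, 26]);
translate([139, 266, 0]) cube([30, 30, 358]);
translate([402, 266, 0]) cube([30, 30, 358]);
translate([139, 584, 0]) cube([30, 30, 358]);
translate([402, 584, 0]) cube([30, 30, 358]);
translate([169, 266, 242]) cube([233, 30, 23]);
translate([169, 584, 242]) cube([233, 30, 23]);
translate([139, 296, 242]) cube([30, 288, 23]);
translate([402, 296, 242]) cube([30, 288, 23]);


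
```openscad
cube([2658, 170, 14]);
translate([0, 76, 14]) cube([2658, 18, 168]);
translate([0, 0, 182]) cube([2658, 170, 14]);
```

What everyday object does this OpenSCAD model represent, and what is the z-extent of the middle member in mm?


An I-beam. The web height is 168 mm.

Two wide flanges with a thin centred web — an I-beam. Overall 196 mm minus two 14 mm flanges gives a web of 196 − 2·14 = 168 mm.


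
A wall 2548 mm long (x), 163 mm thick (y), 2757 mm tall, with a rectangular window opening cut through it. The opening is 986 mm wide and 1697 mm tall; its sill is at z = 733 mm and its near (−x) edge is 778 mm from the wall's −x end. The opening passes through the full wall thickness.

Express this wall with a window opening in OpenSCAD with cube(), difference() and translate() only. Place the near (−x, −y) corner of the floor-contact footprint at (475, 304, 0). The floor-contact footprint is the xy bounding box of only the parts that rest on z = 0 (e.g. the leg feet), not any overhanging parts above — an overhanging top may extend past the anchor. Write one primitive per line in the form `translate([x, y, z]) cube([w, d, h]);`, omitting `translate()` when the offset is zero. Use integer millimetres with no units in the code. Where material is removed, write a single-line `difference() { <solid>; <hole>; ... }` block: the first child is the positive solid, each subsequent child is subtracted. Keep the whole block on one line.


difference() { translate([475, 304, 0]) cube([2548, 163, 2757]); translate([1253, 304, 733]) cube([986, 163, 1697]); }


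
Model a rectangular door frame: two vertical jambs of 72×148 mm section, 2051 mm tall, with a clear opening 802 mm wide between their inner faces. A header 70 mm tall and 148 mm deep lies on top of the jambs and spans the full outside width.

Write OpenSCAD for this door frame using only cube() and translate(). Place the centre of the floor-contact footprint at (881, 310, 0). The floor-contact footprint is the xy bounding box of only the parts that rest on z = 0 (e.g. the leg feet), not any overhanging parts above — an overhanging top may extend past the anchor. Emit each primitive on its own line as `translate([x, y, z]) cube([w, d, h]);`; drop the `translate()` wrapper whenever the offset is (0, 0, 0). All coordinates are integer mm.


translate([408, 236, 0]) cube([72, 148, 2051]);
translate([1282, 236, 0]) cube([72, 148, 2051]);
translate([408, 236, 2051]) cube([946, 148, 70]);


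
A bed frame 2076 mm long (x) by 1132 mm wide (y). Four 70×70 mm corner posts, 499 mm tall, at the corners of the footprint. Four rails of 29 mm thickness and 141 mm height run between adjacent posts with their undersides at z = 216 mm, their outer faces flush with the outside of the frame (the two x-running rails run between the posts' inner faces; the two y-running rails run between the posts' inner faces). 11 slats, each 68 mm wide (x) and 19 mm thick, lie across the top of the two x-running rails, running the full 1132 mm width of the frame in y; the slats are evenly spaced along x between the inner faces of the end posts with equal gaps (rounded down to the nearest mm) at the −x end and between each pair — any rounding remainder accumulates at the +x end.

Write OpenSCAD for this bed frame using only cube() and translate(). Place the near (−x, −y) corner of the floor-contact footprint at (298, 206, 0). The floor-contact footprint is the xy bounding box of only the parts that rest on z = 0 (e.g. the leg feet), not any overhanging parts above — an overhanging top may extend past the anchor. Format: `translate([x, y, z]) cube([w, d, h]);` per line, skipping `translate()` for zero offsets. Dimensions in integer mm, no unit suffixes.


translate([298, 206, 0]) cube([70, 70, 499]);
translate([298, 1268, 0]) cube([70, 70, 499]);
translate([2304, 206, 0]) cube([70, 70, 499]);
translate([2304, 1268, 0]) cube([70, 70, 499]);
translate([368, 206, 216]) cube([1936, 29, 141]);
translate([368, 1309, 216]) cube([1936, 29, 141]);
translate([298, 276, 216]) cube([29, 992, 141]);
translate([2345, 276, 216]) cube([29, 992, 141]);
translate([467, 206, 357]) cube([68, 1132, 19]);
translate([634, 206, 357]) cube([68, 1132, 19]);
translate([801, 206, 357]) cube([68, 1132, 19]);
translate([968, 206, 357]) cube([68, 1132, 19]);
translate([1135, 206, 357]) cube([68, 1132, 19]);
translate([1302, 206, 357]) cube([68, 1132, 19]);
translate([1469, 206, 357]) cube([68, 1132, 19]);
translate([1636, 206, 357]) cube([68, 1132, 19]);
translate([1803, 206, 357]) cube([68, 1132, 19]);
translate([1970, 206, 357]) cube([68, 1132, 19]);
translate([2137, 206, 357]) cube([68, 1132, 19]);
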